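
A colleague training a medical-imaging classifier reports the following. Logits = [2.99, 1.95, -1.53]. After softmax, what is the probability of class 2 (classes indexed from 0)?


Exponentials: e^2.99=19.8857, e^1.95=7.0287, e^-1.53=0.2165
Sum = 27.1309
Softmax = [0.733, 0.2591, 0.008]
p[2] = 0.2165/27.1309 = 0.008

0.008


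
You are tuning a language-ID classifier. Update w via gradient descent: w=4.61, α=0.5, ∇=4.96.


w_new = w - α·∇
= 4.61 - 0.5·4.96
= 4.61 - 2.48
= 2.13

2.13


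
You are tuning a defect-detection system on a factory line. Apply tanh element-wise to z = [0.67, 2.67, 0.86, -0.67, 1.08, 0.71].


tanh(0.67) = 0.585
tanh(2.67) = 0.9905
tanh(0.86) = 0.6963
tanh(-0.67) = -0.585
tanh(1.08) = 0.7932
tanh(0.71) = 0.6107
result = [0.585, 0.9905, 0.6963, -0.585, 0.7932, 0.6107]

[0.585, 0.9905, 0.6963, -0.585, 0.7932, 0.6107]


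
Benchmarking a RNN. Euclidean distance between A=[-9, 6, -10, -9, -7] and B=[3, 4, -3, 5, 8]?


d = √((-9-3)² + (6-4)² + (-10+ 3)² + (-9-5)² + (-7-8)²)
  = √(144 + 4 + 49 + 196 + 225)
  = √618 = 24.8596

24.8596


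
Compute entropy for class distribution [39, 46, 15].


Probabilities: [39/100, 46/100, 15/100] ≈ [0.39, 0.46, 0.15]
H = -((39/100)·log₂(39/100) + (46/100)·log₂(46/100) + (15/100)·log₂(15/100))
  = 1.4557 bits

1.4557 bits


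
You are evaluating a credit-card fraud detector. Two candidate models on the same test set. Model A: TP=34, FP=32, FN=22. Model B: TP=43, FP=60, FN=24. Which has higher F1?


Model A: P=34/66=0.5152, R=34/56=0.6071, F1=2PR/(P+R)=2TP/(2TP+FP+FN)=68/122=0.5574
Model B: P=43/103=0.4175, R=43/67=0.6418, F1=2PR/(P+R)=2TP/(2TP+FP+FN)=86/170=0.5059
0.5574 > 0.5059 → Model A

Model A


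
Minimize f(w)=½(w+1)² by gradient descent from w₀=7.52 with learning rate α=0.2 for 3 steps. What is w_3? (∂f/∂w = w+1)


step 1: grad = 7.52+1 = 8.52; w = 7.52 - 0.2·(8.52) = 5.816
step 2: grad = 5.816+1 = 6.816; w = 5.816 - 0.2·(6.816) = 4.4528
step 3: grad = 4.4528+1 = 5.4528; w = 4.4528 - 0.2·(5.4528) = 3.36224

3.36224


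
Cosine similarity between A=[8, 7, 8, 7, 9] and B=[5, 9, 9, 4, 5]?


A·B = 8·5 + 7·9 + 8·9 + 7·4 + 9·5 = 248
‖A‖ = √307 = 17.5214, ‖B‖ = √228 = 15.0997
cos = 248/(√307·√228) = 248/√69996 = 0.9374

0.9374


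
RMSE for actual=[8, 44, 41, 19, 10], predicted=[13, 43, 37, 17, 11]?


MSE = 47/5 = 9.4
RMSE = √(47/5) = 3.0659

3.0659


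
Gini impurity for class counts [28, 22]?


Probabilities: [28/50, 22/50] ≈ [0.56, 0.44]
Σpᵢ² = (784 + 484)/50² = 1268/2500
Gini = 1 - Σpᵢ² = 1 - 1268/2500 = 0.4928

0.4928


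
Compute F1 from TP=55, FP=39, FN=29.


Precision = 55/94 = 0.5851
Recall = 55/84 = 0.6548
F1 = 2·P·R/(P+R) = 2·TP/(2·TP+FP+FN) = 110/(110+39+29) = 110/178 = 0.618

0.618


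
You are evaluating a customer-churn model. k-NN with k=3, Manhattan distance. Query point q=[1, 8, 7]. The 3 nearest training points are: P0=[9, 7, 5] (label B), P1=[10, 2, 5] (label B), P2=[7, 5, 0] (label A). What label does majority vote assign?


d(q,P0) = 11  (label B)
d(q,P1) = 17  (label B)
d(q,P2) = 16  (label A)
Votes: A=1, B=2
Majority → B

B


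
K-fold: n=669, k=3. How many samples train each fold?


Fold size = 669/3 = 223
Training per fold = 669 - 223 = 446

446


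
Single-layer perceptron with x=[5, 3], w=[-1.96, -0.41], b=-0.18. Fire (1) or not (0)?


z = (5)·(-1.96) + (3)·(-0.41) - 0.18
  = -11.21
step(z) = 0 (z<0)

0


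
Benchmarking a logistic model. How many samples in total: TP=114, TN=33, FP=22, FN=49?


Total = TP + TN + FP + FN
= 114 + 33 + 22 + 49
= 218
(Predicted positive: 136, predicted negative: 82)

218


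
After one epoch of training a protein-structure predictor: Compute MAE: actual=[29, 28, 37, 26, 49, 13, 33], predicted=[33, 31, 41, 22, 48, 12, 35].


Absolute errors: |29-33|=4, |28-31|=3, |37-41|=4, |26-22|=4, |49-48|=1, |13-12|=1, |33-35|=2
Sum = 19
MAE = 19/7 = 19/7

19/7


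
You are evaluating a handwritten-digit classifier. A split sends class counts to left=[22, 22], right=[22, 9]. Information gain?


Parent = [44, 31], H_parent = 0.9782
H_left = 1 (n=44), H_right = 0.8691 (n=31)
H_children = (44/75)·1 + (31/75)·0.8691 = 0.9459
IG = 0.9782 - 0.9459 = 0.0323

0.0323


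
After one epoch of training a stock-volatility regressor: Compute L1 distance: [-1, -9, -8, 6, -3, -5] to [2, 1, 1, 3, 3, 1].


d = |-1-2| + |-9-1| + |-8-1| + |6-3| + |-3-3| + |-5-1|
  = 3 + 10 + 9 + 3 + 6 + 6
  = 37

37


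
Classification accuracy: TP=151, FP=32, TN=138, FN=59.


Accuracy = (TP+TN)/(TP+TN+FP+FN)
= (151+138)/(380)
= 289/380 = 76.05%

76.05%


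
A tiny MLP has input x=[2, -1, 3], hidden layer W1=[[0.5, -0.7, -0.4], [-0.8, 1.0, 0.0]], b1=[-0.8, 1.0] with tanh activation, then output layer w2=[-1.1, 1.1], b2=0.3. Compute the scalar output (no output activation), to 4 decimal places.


z1[0] = (0.5)·(2) + (-0.7)·(-1) + (-0.4)·(3) - 0.8 = -0.3
z1[1] = (-0.8)·(2) + (1.0)·(-1) + (0.0)·(3) + 1.0 = -1.6
h = tanh(z1) = [-0.2913, -0.9217]
output = (-1.1)·(-0.2913) + (1.1)·(-0.9217) + 0.3 = -0.3934

-0.3934


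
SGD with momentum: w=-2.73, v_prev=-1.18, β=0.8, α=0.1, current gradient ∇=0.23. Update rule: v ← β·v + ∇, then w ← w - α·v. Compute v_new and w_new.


v_new = 0.8·-1.18 + 0.23 = -0.944 + 0.23 = -0.714
w_new = -2.73 - 0.1·-0.714 = -2.73 + 0.0714 = -2.6586

v_new=-0.714, w_new=-2.6586


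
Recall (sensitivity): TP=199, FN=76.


Recall = TP/(TP+FN)
= 199/(199+76)
= 199/275 = 72.36%

72.36%


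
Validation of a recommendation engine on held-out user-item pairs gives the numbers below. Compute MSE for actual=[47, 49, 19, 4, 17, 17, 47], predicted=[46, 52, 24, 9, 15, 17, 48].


Squared errors: (47-46)²=1, (49-52)²=9, (19-24)²=25, (4-9)²=25, (17-15)²=4, (17-17)²=0, (47-48)²=1
Sum = 65
MSE = 65/7 = 65/7

65/7


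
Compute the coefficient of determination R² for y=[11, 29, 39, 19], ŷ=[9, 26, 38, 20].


ȳ = 24.5
SS_res = Σ(y-ŷ)² = 15
SS_tot = Σ(y-ȳ)² = 443
R² = 1 - SS_res/SS_tot = 1 - 0.0339 = 0.9661

0.9661


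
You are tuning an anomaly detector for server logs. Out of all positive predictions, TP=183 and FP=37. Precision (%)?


Precision = TP/(TP+FP)
= 183/(183+37)
= 183/220 = 83.18%

83.18%


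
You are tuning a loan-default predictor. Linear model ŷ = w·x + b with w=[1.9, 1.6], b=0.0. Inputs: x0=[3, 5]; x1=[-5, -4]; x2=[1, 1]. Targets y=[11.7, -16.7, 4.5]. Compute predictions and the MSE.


ŷ0 = (1.9)·(3) + (1.6)·(5) + 0.0 = 13.7
ŷ1 = (1.9)·(-5) + (1.6)·(-4) + 0.0 = -15.9
ŷ2 = (1.9)·(1) + (1.6)·(1) + 0.0 = 3.5
errors² = [4.0, 0.64, 1.0]
MSE = 5.6400/3 = 1.88

1.88


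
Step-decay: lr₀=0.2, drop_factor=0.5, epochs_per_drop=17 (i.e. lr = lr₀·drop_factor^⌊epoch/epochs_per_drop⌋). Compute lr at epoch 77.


n_drops = ⌊77/17⌋ = 4
lr = 0.2·0.5^4 = 0.2·0.0625 = 0.0125

0.0125


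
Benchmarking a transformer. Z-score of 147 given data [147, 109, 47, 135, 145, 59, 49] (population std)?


μ = 98.7143, σ = 42.4591
z = (147 - 98.7143)/42.4591 = 1.1372

1.1372


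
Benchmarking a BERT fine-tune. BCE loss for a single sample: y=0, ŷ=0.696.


BCE = -[y·ln(p) + (1-y)·ln(1-p)]
= -0 - 1·ln(1-0.696)
= -ln(0.304) = 1.1907

1.1907


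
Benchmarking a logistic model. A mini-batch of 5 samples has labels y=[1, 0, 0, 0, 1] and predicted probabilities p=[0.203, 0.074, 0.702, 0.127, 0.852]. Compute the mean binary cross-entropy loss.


L[0] = -ln(0.203) = 1.5945
L[1] = -ln(1-0.074) = -ln(0.926) = 0.0769
L[2] = -ln(1-0.702) = -ln(0.298) = 1.2107
L[3] = -ln(1-0.127) = -ln(0.873) = 0.1358
L[4] = -ln(0.852) = 0.1602
mean = (1.5945 + 0.0769 + 1.2107 + 0.1358 + 0.1602)/5 = 0.6356

0.6356


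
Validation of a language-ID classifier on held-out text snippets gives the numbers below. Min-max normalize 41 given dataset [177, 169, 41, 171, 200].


min=41, max=200
(41-41)/(200-41) = 0/159 = 0.0

0.0


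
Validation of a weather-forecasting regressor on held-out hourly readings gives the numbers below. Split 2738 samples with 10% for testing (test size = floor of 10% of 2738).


Test = ⌊2738·10/100⌋ = 273
Train = 2738 - 273 = 2465

Train: 2465, Test: 273


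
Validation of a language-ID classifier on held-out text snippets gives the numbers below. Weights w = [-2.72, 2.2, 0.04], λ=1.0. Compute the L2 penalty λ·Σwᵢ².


‖w‖₂² = (-2.72)² + (2.2)² + (0.04)²
     = 7.3984 + 4.84 + 0.0016
     = 12.24
λ·‖w‖₂² = 1.0·12.24 = 12.24

12.24


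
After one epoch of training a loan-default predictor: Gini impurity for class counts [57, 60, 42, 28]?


Probabilities: [57/187, 60/187, 42/187, 28/187] ≈ [0.3048, 0.3209, 0.2246, 0.1497]
Σpᵢ² = (3249 + 3600 + 1764 + 784)/187² = 9397/34969
Gini = 1 - Σpᵢ² = 1 - 9397/34969 = 0.7313

0.7313


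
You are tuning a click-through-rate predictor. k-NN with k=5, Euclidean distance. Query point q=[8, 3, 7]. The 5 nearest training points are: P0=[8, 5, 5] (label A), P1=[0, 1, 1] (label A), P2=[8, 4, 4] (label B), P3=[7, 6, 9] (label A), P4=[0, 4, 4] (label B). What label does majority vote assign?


d(q,P0) = 2.8284  (label A)
d(q,P1) = 10.198  (label A)
d(q,P2) = 3.1623  (label B)
d(q,P3) = 3.7417  (label A)
d(q,P4) = 8.6023  (label B)
Votes: A=3, B=2
Majority → A

A


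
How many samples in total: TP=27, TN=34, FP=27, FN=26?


Total = TP + TN + FP + FN
= 27 + 34 + 27 + 26
= 114
(Predicted positive: 54, predicted negative: 60)

114


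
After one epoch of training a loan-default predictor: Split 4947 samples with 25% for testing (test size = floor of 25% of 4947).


Test = ⌊4947·25/100⌋ = 1236
Train = 4947 - 1236 = 3711

Train: 3711, Test: 1236


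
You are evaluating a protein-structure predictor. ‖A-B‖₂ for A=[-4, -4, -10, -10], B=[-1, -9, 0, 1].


d = √((-4+ 1)² + (-4+ 9)² + (-10-0)² + (-10-1)²)
  = √(9 + 25 + 100 + 121)
  = √255 = 15.9687

15.9687


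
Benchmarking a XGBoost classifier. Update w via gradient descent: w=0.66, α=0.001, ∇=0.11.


w_new = w - α·∇
= 0.66 - 0.001·0.11
= 0.66 - 0.00011
= 0.65989

0.65989


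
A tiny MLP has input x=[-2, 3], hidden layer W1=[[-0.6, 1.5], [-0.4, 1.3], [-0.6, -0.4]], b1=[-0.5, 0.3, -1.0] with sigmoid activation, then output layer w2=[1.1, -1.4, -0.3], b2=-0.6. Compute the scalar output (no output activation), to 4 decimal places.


z1[0] = (-0.6)·(-2) + (1.5)·(3) - 0.5 = 5.2
z1[1] = (-0.4)·(-2) + (1.3)·(3) + 0.3 = 5.0
z1[2] = (-0.6)·(-2) + (-0.4)·(3) - 1.0 = -1.0
h = sigmoid(z1) = [0.9945, 0.9933, 0.2689]
output = (1.1)·(0.9945) + (-1.4)·(0.9933) + (-0.3)·(0.2689) - 0.6 = -0.9773

-0.9773


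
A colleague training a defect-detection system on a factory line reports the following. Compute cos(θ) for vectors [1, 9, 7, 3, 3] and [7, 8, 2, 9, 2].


A·B = 1·7 + 9·8 + 7·2 + 3·9 + 3·2 = 126
‖A‖ = √149 = 12.2066, ‖B‖ = √202 = 14.2127
cos = 126/(√149·√202) = 126/√30098 = 0.7263

0.7263


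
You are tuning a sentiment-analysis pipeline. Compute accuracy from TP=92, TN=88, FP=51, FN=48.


Accuracy = (TP+TN)/(TP+TN+FP+FN)
= (92+88)/(279)
= 180/279 = 64.52%

64.52%


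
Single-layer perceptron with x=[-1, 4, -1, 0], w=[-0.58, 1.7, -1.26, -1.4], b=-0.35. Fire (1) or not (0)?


z = (-1)·(-0.58) + (4)·(1.7) + (-1)·(-1.26) + (0)·(-1.4) - 0.35
  = 8.29
step(z) = 1 (z≥0)

1


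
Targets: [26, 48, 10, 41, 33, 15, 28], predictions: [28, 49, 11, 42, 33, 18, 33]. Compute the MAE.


Absolute errors: |26-28|=2, |48-49|=1, |10-11|=1, |41-42|=1, |33-33|=0, |15-18|=3, |28-33|=5
Sum = 13
MAE = 13/7 = 13/7

13/7


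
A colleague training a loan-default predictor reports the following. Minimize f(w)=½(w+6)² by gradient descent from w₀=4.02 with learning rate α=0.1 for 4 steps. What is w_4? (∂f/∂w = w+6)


step 1: grad = 4.02+6 = 10.02; w = 4.02 - 0.1·(10.02) = 3.018
step 2: grad = 3.018+6 = 9.018; w = 3.018 - 0.1·(9.018) = 2.1162
step 3: grad = 2.1162+6 = 8.1162; w = 2.1162 - 0.1·(8.1162) = 1.30458
step 4: grad = 1.30458+6 = 7.30458; w = 1.30458 - 0.1·(7.30458) = 0.574122

0.574122


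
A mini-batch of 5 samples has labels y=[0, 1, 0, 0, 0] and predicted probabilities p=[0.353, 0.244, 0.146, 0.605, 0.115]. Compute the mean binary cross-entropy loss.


L[0] = -ln(1-0.353) = -ln(0.647) = 0.4354
L[1] = -ln(0.244) = 1.4106
L[2] = -ln(1-0.146) = -ln(0.854) = 0.1578
L[3] = -ln(1-0.605) = -ln(0.395) = 0.9289
L[4] = -ln(1-0.115) = -ln(0.885) = 0.1222
mean = (0.4354 + 1.4106 + 0.1578 + 0.9289 + 0.1222)/5 = 0.611

0.611


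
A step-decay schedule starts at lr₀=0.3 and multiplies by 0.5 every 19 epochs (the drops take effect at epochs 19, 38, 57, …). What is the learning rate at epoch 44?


n_drops = ⌊44/19⌋ = 2
lr = 0.3·0.5^2 = 0.3·0.25 = 0.075

0.075


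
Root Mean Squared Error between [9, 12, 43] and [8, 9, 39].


MSE = 26/3 = 8.6667
RMSE = √(26/3) = 2.9439

2.9439


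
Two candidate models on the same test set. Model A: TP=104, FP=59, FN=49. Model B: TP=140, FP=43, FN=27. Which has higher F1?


Model A: P=104/163=0.638, R=104/153=0.6797, F1=2PR/(P+R)=2TP/(2TP+FP+FN)=208/316=0.6582
Model B: P=140/183=0.765, R=140/167=0.8383, F1=2PR/(P+R)=2TP/(2TP+FP+FN)=280/350=0.8
0.6582 < 0.8 → Model B

Model B


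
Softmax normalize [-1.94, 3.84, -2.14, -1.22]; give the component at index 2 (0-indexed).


Exponentials: e^-1.94=0.1437, e^3.84=46.5255, e^-2.14=0.1177, e^-1.22=0.2952
Sum = 47.0821
Softmax = [0.0031, 0.9882, 0.0025, 0.0063]
p[2] = 0.1177/47.0821 = 0.0025

0.0025


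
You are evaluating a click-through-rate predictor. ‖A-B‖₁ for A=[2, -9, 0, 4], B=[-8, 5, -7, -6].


d = |2+ 8| + |-9-5| + |0+ 7| + |4+ 6|
  = 10 + 14 + 7 + 10
  = 41

41


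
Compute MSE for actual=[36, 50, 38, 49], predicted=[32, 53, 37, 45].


Squared errors: (36-32)²=16, (50-53)²=9, (38-37)²=1, (49-45)²=16
Sum = 42
MSE = 42/4 = 21/2

21/2


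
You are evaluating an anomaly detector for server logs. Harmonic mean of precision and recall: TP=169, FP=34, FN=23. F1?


Precision = 169/203 = 0.8325
Recall = 169/192 = 0.8802
F1 = 2·P·R/(P+R) = 2·TP/(2·TP+FP+FN) = 338/(338+34+23) = 338/395 = 0.8557

0.8557


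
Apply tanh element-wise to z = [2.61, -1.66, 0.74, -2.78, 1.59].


tanh(2.61) = 0.9892
tanh(-1.66) = -0.9302
tanh(0.74) = 0.6291
tanh(-2.78) = -0.9923
tanh(1.59) = 0.9201
result = [0.9892, -0.9302, 0.6291, -0.9923, 0.9201]

[0.9892, -0.9302, 0.6291, -0.9923, 0.9201]


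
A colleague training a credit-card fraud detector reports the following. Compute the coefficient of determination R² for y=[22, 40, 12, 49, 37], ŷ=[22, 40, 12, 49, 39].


ȳ = 32
SS_res = Σ(y-ŷ)² = 4
SS_tot = Σ(y-ȳ)² = 878
R² = 1 - SS_res/SS_tot = 1 - 0.0046 = 0.9954

0.9954


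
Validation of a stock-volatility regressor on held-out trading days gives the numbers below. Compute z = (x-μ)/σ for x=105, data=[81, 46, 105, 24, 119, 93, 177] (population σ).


μ = 92.1429, σ = 46.2676
z = (105 - 92.1429)/46.2676 = 0.2779

0.2779


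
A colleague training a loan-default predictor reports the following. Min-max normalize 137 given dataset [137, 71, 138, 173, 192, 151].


min=71, max=192
(137-71)/(192-71) = 66/121 = 0.5455

0.5455


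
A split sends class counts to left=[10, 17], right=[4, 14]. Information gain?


Parent = [14, 31], H_parent = 0.8945
H_left = 0.951 (n=27), H_right = 0.7642 (n=18)
H_children = (27/45)·0.951 + (18/45)·0.7642 = 0.8763
IG = 0.8945 - 0.8763 = 0.0182

0.0182


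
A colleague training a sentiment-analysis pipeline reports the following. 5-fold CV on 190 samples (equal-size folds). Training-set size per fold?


Fold size = 190/5 = 38
Training per fold = 190 - 38 = 152

152


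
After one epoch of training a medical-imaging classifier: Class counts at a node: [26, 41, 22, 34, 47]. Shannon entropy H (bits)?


Probabilities: [26/170, 41/170, 22/170, 34/170, 47/170] ≈ [0.1529, 0.2412, 0.1294, 0.2, 0.2765]
H = -((26/170)·log₂(26/170) + (41/170)·log₂(41/170) + (22/170)·log₂(22/170) + (34/170)·log₂(34/170) + (47/170)·log₂(47/170))
  = 2.2681 bits

2.2681 bits


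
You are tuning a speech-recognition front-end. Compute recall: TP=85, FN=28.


Recall = TP/(TP+FN)
= 85/(85+28)
= 85/113 = 75.22%

75.22%


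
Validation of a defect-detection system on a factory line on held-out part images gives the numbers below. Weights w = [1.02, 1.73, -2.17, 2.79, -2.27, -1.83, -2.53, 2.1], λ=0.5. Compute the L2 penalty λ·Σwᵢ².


‖w‖₂² = (1.02)² + (1.73)² + (-2.17)² + (2.79)² + (-2.27)² + (-1.83)² + (-2.53)² + (2.1)²
     = 1.0404 + 2.9929 + 4.7089 + 7.7841 + 5.1529 + 3.3489 + 6.4009 + 4.41
     = 35.839
λ·‖w‖₂² = 0.5·35.839 = 17.9195

17.9195


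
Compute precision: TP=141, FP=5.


Precision = TP/(TP+FP)
= 141/(141+5)
= 141/146 = 96.58%

96.58%


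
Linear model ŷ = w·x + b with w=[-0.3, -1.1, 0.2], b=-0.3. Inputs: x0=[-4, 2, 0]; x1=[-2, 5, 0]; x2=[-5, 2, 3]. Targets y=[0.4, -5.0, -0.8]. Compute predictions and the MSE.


ŷ0 = (-0.3)·(-4) + (-1.1)·(2) + (0.2)·(0) - 0.3 = -1.3
ŷ1 = (-0.3)·(-2) + (-1.1)·(5) + (0.2)·(0) - 0.3 = -5.2
ŷ2 = (-0.3)·(-5) + (-1.1)·(2) + (0.2)·(3) - 0.3 = -0.4
errors² = [2.89, 0.04, 0.16]
MSE = 3.0900/3 = 1.03

1.03


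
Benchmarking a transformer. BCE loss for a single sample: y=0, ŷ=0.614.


BCE = -[y·ln(p) + (1-y)·ln(1-p)]
= -0 - 1·ln(1-0.614)
= -ln(0.386) = 0.9519

0.9519


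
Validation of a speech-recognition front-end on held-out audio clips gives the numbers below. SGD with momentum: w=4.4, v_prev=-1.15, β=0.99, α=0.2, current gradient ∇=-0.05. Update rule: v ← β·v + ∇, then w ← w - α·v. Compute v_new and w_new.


v_new = 0.99·-1.15 - 0.05 = -1.1385 - 0.05 = -1.1885
w_new = 4.4 - 0.2·-1.1885 = 4.4 + 0.2377 = 4.6377

v_new=-1.1885, w_new=4.6377


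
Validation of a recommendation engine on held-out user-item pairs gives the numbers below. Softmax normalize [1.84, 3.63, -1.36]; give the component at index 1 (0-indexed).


Exponentials: e^1.84=6.2965, e^3.63=37.7128, e^-1.36=0.2567
Sum = 44.266
Softmax = [0.1422, 0.852, 0.0058]
p[1] = 37.7128/44.266 = 0.852

0.852


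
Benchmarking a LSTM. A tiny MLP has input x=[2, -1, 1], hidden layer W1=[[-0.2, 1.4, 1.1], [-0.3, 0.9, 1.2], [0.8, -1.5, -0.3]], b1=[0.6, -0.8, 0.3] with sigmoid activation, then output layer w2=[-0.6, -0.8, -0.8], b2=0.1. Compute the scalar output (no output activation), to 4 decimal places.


z1[0] = (-0.2)·(2) + (1.4)·(-1) + (1.1)·(1) + 0.6 = -0.1
z1[1] = (-0.3)·(2) + (0.9)·(-1) + (1.2)·(1) - 0.8 = -1.1
z1[2] = (0.8)·(2) + (-1.5)·(-1) + (-0.3)·(1) + 0.3 = 3.1
h = sigmoid(z1) = [0.475, 0.2497, 0.9569]
output = (-0.6)·(0.475) + (-0.8)·(0.2497) + (-0.8)·(0.9569) + 0.1 = -1.1503

-1.1503


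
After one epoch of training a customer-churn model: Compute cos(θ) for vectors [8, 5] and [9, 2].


A·B = 8·9 + 5·2 = 82
‖A‖ = √89 = 9.434, ‖B‖ = √85 = 9.2195
cos = 82/(√89·√85) = 82/√7565 = 0.9428

0.9428


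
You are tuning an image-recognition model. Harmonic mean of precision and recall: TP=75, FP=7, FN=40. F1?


Precision = 75/82 = 0.9146
Recall = 75/115 = 0.6522
F1 = 2·P·R/(P+R) = 2·TP/(2·TP+FP+FN) = 150/(150+7+40) = 150/197 = 0.7614

0.7614


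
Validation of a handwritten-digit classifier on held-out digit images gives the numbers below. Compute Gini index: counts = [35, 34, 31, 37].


Probabilities: [35/137, 34/137, 31/137, 37/137] ≈ [0.2555, 0.2482, 0.2263, 0.2701]
Σpᵢ² = (1225 + 1156 + 961 + 1369)/137² = 4711/18769
Gini = 1 - Σpᵢ² = 1 - 4711/18769 = 0.749

0.749


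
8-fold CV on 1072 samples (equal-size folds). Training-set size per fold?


Fold size = 1072/8 = 134
Training per fold = 1072 - 134 = 938

938


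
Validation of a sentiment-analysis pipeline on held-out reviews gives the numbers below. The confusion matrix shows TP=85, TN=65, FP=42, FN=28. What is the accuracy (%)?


Accuracy = (TP+TN)/(TP+TN+FP+FN)
= (85+65)/(220)
= 150/220 = 68.18%

68.18%


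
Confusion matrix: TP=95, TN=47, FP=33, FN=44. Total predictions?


Total = TP + TN + FP + FN
= 95 + 47 + 33 + 44
= 219
(Predicted positive: 128, predicted negative: 91)

219


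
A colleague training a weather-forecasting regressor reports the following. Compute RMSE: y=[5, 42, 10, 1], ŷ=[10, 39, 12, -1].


MSE = 42/4 = 10.5
RMSE = √(42/4) = 3.2404

3.2404


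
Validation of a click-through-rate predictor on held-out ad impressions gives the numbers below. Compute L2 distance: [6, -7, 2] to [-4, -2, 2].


d = √((6+ 4)² + (-7+ 2)² + (2-2)²)
  = √(100 + 25 + 0)
  = √125 = 11.1803

11.1803


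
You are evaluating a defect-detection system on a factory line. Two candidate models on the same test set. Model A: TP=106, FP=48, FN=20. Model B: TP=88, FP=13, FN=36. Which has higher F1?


Model A: P=106/154=0.6883, R=106/126=0.8413, F1=2PR/(P+R)=2TP/(2TP+FP+FN)=212/280=0.7571
Model B: P=88/101=0.8713, R=88/124=0.7097, F1=2PR/(P+R)=2TP/(2TP+FP+FN)=176/225=0.7822
0.7571 < 0.7822 → Model B

Model B


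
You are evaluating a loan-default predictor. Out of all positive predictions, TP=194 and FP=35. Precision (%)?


Precision = TP/(TP+FP)
= 194/(194+35)
= 194/229 = 84.72%

84.72%


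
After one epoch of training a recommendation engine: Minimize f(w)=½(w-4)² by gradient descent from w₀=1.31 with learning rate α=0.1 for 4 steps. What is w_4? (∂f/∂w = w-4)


step 1: grad = 1.31-4 = -2.69; w = 1.31 - 0.1·(-2.69) = 1.579
step 2: grad = 1.579-4 = -2.421; w = 1.579 - 0.1·(-2.421) = 1.8211
step 3: grad = 1.8211-4 = -2.1789; w = 1.8211 - 0.1·(-2.1789) = 2.03899
step 4: grad = 2.03899-4 = -1.96101; w = 2.03899 - 0.1·(-1.96101) = 2.235091

2.235091


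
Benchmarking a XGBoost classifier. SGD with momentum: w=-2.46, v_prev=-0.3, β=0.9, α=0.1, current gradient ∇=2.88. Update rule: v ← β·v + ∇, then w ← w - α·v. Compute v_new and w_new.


v_new = 0.9·-0.3 + 2.88 = -0.27 + 2.88 = 2.61
w_new = -2.46 - 0.1·2.61 = -2.46 - 0.261 = -2.721

v_new=2.61, w_new=-2.721


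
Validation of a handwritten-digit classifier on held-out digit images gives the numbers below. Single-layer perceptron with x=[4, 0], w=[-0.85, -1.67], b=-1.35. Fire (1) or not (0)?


z = (4)·(-0.85) + (0)·(-1.67) - 1.35
  = -4.75
step(z) = 0 (z<0)

0


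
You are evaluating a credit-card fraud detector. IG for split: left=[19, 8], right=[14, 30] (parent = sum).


Parent = [33, 38], H_parent = 0.9964
H_left = 0.8767 (n=27), H_right = 0.9024 (n=44)
H_children = (27/71)·0.8767 + (44/71)·0.9024 = 0.8926
IG = 0.9964 - 0.8926 = 0.1038

0.1038


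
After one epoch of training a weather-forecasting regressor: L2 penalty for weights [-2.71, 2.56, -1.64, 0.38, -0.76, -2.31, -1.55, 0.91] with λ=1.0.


‖w‖₂² = (-2.71)² + (2.56)² + (-1.64)² + (0.38)² + (-0.76)² + (-2.31)² + (-1.55)² + (0.91)²
     = 7.3441 + 6.5536 + 2.6896 + 0.1444 + 0.5776 + 5.3361 + 2.4025 + 0.8281
     = 25.876
λ·‖w‖₂² = 1.0·25.876 = 25.876

25.876


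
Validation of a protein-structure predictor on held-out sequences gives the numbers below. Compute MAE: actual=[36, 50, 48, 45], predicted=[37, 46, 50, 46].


Absolute errors: |36-37|=1, |50-46|=4, |48-50|=2, |45-46|=1
Sum = 8
MAE = 8/4 = 2

2


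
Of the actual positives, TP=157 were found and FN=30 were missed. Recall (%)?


Recall = TP/(TP+FN)
= 157/(157+30)
= 157/187 = 83.96%

83.96%


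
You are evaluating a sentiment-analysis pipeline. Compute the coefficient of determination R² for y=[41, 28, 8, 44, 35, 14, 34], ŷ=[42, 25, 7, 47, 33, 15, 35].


ȳ = 29.1429
SS_res = Σ(y-ŷ)² = 26
SS_tot = Σ(y-ȳ)² = 1096.86
R² = 1 - SS_res/SS_tot = 1 - 0.0237 = 0.9763

0.9763


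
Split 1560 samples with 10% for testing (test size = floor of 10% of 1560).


Test = ⌊1560·10/100⌋ = 156
Train = 1560 - 156 = 1404

Train: 1404, Test: 156


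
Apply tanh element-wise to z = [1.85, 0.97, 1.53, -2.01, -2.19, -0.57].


tanh(1.85) = 0.9517
tanh(0.97) = 0.7487
tanh(1.53) = 0.9104
tanh(-2.01) = -0.9647
tanh(-2.19) = -0.9753
tanh(-0.57) = -0.5154
result = [0.9517, 0.7487, 0.9104, -0.9647, -0.9753, -0.5154]

[0.9517, 0.7487, 0.9104, -0.9647, -0.9753, -0.5154]


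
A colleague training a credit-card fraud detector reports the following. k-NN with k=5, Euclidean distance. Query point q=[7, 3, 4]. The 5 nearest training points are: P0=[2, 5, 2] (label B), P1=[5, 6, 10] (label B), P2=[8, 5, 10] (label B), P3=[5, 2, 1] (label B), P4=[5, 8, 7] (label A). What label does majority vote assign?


d(q,P0) = 5.7446  (label B)
d(q,P1) = 7.0  (label B)
d(q,P2) = 6.4031  (label B)
d(q,P3) = 3.7417  (label B)
d(q,P4) = 6.1644  (label A)
Votes: A=1, B=4
Majority → B

B


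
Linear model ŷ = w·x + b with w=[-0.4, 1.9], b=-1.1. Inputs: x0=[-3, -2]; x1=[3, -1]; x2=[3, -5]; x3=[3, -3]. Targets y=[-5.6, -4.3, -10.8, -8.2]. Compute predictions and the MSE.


ŷ0 = (-0.4)·(-3) + (1.9)·(-2) - 1.1 = -3.7
ŷ1 = (-0.4)·(3) + (1.9)·(-1) - 1.1 = -4.2
ŷ2 = (-0.4)·(3) + (1.9)·(-5) - 1.1 = -11.8
ŷ3 = (-0.4)·(3) + (1.9)·(-3) - 1.1 = -8.0
errors² = [3.61, 0.01, 1.0, 0.04]
MSE = 4.6600/4 = 1.165

1.165


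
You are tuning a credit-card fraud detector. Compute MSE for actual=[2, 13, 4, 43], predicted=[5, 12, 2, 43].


Squared errors: (2-5)²=9, (13-12)²=1, (4-2)²=4, (43-43)²=0
Sum = 14
MSE = 14/4 = 7/2

7/2


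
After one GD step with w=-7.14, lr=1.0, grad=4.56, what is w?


w_new = w - α·∇
= -7.14 - 1.0·4.56
= -7.14 - 4.56
= -11.7

-11.7


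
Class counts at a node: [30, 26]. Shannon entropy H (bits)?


Probabilities: [30/56, 26/56] ≈ [0.5357, 0.4643]
H = -((30/56)·log₂(30/56) + (26/56)·log₂(26/56))
  = 0.9963 bits

0.9963 bits


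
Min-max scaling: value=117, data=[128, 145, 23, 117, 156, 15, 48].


min=15, max=156
(117-15)/(156-15) = 102/141 = 0.7234

0.7234


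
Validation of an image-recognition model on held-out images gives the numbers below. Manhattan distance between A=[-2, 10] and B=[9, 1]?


d = |-2-9| + |10-1|
  = 11 + 9
  = 20

20


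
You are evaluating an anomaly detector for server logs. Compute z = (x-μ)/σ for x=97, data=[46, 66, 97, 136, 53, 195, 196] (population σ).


μ = 112.7143, σ = 59.3963
z = (97 - 112.7143)/59.3963 = -0.2646

-0.2646


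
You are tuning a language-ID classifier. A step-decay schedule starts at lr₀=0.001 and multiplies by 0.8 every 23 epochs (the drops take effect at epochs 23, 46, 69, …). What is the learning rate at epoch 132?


n_drops = ⌊132/23⌋ = 5
lr = 0.001·0.8^5 = 0.001·0.32768 = 0.00032768

0.00032768


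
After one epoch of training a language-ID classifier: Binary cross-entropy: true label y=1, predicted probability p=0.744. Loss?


BCE = -[y·ln(p) + (1-y)·ln(1-p)]
= -1·ln(0.744) - 0
= -ln(0.744) = 0.2957

0.2957


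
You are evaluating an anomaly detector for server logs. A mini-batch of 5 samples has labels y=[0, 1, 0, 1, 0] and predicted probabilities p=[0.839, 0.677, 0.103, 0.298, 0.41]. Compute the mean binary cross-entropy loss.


L[0] = -ln(1-0.839) = -ln(0.161) = 1.8264
L[1] = -ln(0.677) = 0.3901
L[2] = -ln(1-0.103) = -ln(0.897) = 0.1087
L[3] = -ln(0.298) = 1.2107
L[4] = -ln(1-0.41) = -ln(0.59) = 0.5276
mean = (1.8264 + 0.3901 + 0.1087 + 1.2107 + 0.5276)/5 = 0.8127

0.8127


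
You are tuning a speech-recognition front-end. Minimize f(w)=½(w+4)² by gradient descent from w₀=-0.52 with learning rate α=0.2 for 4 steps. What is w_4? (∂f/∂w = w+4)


step 1: grad = -0.52+4 = 3.48; w = -0.52 - 0.2·(3.48) = -1.216
step 2: grad = -1.216+4 = 2.784; w = -1.216 - 0.2·(2.784) = -1.7728
step 3: grad = -1.7728+4 = 2.2272; w = -1.7728 - 0.2·(2.2272) = -2.21824
step 4: grad = -2.21824+4 = 1.78176; w = -2.21824 - 0.2·(1.78176) = -2.574592

-2.574592


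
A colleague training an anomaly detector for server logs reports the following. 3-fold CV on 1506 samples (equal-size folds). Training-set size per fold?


Fold size = 1506/3 = 502
Training per fold = 1506 - 502 = 1004

1004


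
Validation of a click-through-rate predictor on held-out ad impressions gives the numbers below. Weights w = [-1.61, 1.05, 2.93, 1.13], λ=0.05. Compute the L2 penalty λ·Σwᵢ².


‖w‖₂² = (-1.61)² + (1.05)² + (2.93)² + (1.13)²
     = 2.5921 + 1.1025 + 8.5849 + 1.2769
     = 13.5564
λ·‖w‖₂² = 0.05·13.5564 = 0.67782

0.67782


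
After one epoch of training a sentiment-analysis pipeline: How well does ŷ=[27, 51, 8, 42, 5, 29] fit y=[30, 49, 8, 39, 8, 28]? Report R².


ȳ = 27
SS_res = Σ(y-ŷ)² = 32
SS_tot = Σ(y-ȳ)² = 1360
R² = 1 - SS_res/SS_tot = 1 - 0.0235 = 0.9765

0.9765


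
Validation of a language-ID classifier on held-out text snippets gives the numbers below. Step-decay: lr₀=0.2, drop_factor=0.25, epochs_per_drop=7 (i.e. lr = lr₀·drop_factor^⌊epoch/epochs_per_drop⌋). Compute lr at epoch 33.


n_drops = ⌊33/7⌋ = 4
lr = 0.2·0.25^4 = 0.2·0.00390625 = 0.00078125

0.00078125


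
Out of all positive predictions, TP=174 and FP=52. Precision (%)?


Precision = TP/(TP+FP)
= 174/(174+52)
= 174/226 = 76.99%

76.99%


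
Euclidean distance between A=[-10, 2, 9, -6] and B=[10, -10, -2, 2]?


d = √((-10-10)² + (2+ 10)² + (9+ 2)² + (-6-2)²)
  = √(400 + 144 + 121 + 64)
  = √729 = 27.0

27.0


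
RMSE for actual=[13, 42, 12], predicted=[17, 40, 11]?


MSE = 21/3 = 7
RMSE = √(21/3) = 2.6458

2.6458


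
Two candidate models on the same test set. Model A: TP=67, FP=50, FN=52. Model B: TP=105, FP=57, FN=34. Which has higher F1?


Model A: P=67/117=0.5726, R=67/119=0.563, F1=2PR/(P+R)=2TP/(2TP+FP+FN)=134/236=0.5678
Model B: P=105/162=0.6481, R=105/139=0.7554, F1=2PR/(P+R)=2TP/(2TP+FP+FN)=210/301=0.6977
0.5678 < 0.6977 → Model B

Model B


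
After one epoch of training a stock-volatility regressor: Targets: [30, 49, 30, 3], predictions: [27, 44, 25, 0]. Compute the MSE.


Squared errors: (30-27)²=9, (49-44)²=25, (30-25)²=25, (3-0)²=9
Sum = 68
MSE = 68/4 = 17

17


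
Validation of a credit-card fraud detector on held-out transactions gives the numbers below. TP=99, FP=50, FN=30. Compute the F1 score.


Precision = 99/149 = 0.6644
Recall = 99/129 = 0.7674
F1 = 2·P·R/(P+R) = 2·TP/(2·TP+FP+FN) = 198/(198+50+30) = 198/278 = 0.7122

0.7122


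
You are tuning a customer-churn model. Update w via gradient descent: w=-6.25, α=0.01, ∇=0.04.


w_new = w - α·∇
= -6.25 - 0.01·0.04
= -6.25 - 0.0004
= -6.2504

-6.2504


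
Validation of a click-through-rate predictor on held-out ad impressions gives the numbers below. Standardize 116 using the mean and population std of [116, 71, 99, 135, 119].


μ = 108, σ = 21.744
z = (116 - 108)/21.744 = 0.3679

0.3679


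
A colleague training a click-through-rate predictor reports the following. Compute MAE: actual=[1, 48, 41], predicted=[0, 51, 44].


Absolute errors: |1-0|=1, |48-51|=3, |41-44|=3
Sum = 7
MAE = 7/3 = 7/3

7/3


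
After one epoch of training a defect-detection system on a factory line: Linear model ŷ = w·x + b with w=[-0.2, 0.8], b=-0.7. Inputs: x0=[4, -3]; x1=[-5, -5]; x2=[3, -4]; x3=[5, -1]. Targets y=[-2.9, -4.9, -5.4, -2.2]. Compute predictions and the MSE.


ŷ0 = (-0.2)·(4) + (0.8)·(-3) - 0.7 = -3.9
ŷ1 = (-0.2)·(-5) + (0.8)·(-5) - 0.7 = -3.7
ŷ2 = (-0.2)·(3) + (0.8)·(-4) - 0.7 = -4.5
ŷ3 = (-0.2)·(5) + (0.8)·(-1) - 0.7 = -2.5
errors² = [1.0, 1.44, 0.81, 0.09]
MSE = 3.3400/4 = 0.835

0.835


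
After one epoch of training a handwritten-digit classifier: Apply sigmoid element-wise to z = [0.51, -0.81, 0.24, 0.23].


σ(0.51) = 1/(1+e^-0.51) = 0.6248
σ(-0.81) = 1/(1+e^0.81) = 0.3079
σ(0.24) = 1/(1+e^-0.24) = 0.5597
σ(0.23) = 1/(1+e^-0.23) = 0.5572
result = [0.6248, 0.3079, 0.5597, 0.5572]

[0.6248, 0.3079, 0.5597, 0.5572]


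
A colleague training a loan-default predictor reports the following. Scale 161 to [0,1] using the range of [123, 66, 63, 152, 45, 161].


min=45, max=161
(161-45)/(161-45) = 116/116 = 1.0

1.0


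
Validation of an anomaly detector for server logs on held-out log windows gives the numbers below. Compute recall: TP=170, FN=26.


Recall = TP/(TP+FN)
= 170/(170+26)
= 170/196 = 86.73%

86.73%


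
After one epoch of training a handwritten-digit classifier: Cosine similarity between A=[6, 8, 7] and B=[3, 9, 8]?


A·B = 6·3 + 8·9 + 7·8 = 146
‖A‖ = √149 = 12.2066, ‖B‖ = √154 = 12.4097
cos = 146/(√149·√154) = 146/√22946 = 0.9638

0.9638


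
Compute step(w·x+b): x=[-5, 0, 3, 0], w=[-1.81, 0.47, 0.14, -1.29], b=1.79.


z = (-5)·(-1.81) + (0)·(0.47) + (3)·(0.14) + (0)·(-1.29) + 1.79
  = 11.26
step(z) = 1 (z≥0)

1


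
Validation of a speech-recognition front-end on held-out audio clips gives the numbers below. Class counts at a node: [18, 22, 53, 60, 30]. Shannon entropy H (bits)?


Probabilities: [18/183, 22/183, 53/183, 60/183, 30/183] ≈ [0.0984, 0.1202, 0.2896, 0.3279, 0.1639]
H = -((18/183)·log₂(18/183) + (22/183)·log₂(22/183) + (53/183)·log₂(53/183) + (60/183)·log₂(60/183) + (30/183)·log₂(30/183))
  = 2.1694 bits

2.1694 bits


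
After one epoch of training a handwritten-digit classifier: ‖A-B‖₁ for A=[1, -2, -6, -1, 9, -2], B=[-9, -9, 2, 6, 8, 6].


d = |1+ 9| + |-2+ 9| + |-6-2| + |-1-6| + |9-8| + |-2-6|
  = 10 + 7 + 8 + 7 + 1 + 8
  = 41

41


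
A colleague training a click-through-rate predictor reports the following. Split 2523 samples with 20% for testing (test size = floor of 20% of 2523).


Test = ⌊2523·20/100⌋ = 504
Train = 2523 - 504 = 2019

Train: 2019, Test: 504


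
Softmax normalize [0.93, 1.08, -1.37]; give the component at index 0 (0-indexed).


Exponentials: e^0.93=2.5345, e^1.08=2.9447, e^-1.37=0.2541
Sum = 5.7333
Softmax = [0.4421, 0.5136, 0.0443]
p[0] = 2.5345/5.7333 = 0.4421

0.4421


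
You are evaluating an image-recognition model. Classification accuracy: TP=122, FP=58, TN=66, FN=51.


Accuracy = (TP+TN)/(TP+TN+FP+FN)
= (122+66)/(297)
= 188/297 = 63.3%

63.3%


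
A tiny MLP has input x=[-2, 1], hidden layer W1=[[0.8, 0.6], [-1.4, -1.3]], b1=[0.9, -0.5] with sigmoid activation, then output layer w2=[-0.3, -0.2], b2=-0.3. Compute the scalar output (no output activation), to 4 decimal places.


z1[0] = (0.8)·(-2) + (0.6)·(1) + 0.9 = -0.1
z1[1] = (-1.4)·(-2) + (-1.3)·(1) - 0.5 = 1.0
h = sigmoid(z1) = [0.475, 0.7311]
output = (-0.3)·(0.475) + (-0.2)·(0.7311) - 0.3 = -0.5887

-0.5887


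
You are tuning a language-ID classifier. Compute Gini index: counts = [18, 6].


Probabilities: [18/24, 6/24] ≈ [0.75, 0.25]
Σpᵢ² = (324 + 36)/24² = 360/576
Gini = 1 - Σpᵢ² = 1 - 360/576 = 0.375

0.375


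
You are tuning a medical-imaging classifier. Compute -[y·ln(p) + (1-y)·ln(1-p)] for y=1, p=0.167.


BCE = -[y·ln(p) + (1-y)·ln(1-p)]
= -1·ln(0.167) - 0
= -ln(0.167) = 1.7898

1.7898


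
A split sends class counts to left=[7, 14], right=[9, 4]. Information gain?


Parent = [16, 18], H_parent = 0.9975
H_left = 0.9183 (n=21), H_right = 0.8905 (n=13)
H_children = (21/34)·0.9183 + (13/34)·0.8905 = 0.9077
IG = 0.9975 - 0.9077 = 0.0898

0.0898


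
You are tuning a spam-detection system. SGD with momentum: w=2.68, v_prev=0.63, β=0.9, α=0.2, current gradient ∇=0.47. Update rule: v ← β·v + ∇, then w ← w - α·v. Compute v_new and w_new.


v_new = 0.9·0.63 + 0.47 = 0.567 + 0.47 = 1.037
w_new = 2.68 - 0.2·1.037 = 2.68 - 0.2074 = 2.4726

v_new=1.037, w_new=2.4726


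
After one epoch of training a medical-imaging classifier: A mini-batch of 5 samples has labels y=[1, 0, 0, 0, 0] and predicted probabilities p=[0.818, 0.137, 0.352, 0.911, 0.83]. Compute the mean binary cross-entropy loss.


L[0] = -ln(0.818) = 0.2009
L[1] = -ln(1-0.137) = -ln(0.863) = 0.1473
L[2] = -ln(1-0.352) = -ln(0.648) = 0.4339
L[3] = -ln(1-0.911) = -ln(0.089) = 2.4191
L[4] = -ln(1-0.83) = -ln(0.17) = 1.772
mean = (0.2009 + 0.1473 + 0.4339 + 2.4191 + 1.772)/5 = 0.9946

0.9946


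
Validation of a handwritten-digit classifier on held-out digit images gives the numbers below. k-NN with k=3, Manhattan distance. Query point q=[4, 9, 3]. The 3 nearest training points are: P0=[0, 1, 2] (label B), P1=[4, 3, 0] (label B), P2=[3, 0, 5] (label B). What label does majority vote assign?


d(q,P0) = 13  (label B)
d(q,P1) = 9  (label B)
d(q,P2) = 12  (label B)
Votes: A=0, B=3
Majority → B

B


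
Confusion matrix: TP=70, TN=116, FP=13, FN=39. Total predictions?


Total = TP + TN + FP + FN
= 70 + 116 + 13 + 39
= 238
(Predicted positive: 83, predicted negative: 155)

238


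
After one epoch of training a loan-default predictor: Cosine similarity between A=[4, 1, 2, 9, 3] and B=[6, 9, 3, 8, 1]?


A·B = 4·6 + 1·9 + 2·3 + 9·8 + 3·1 = 114
‖A‖ = √111 = 10.5357, ‖B‖ = √191 = 13.8203
cos = 114/(√111·√191) = 114/√21201 = 0.7829

0.7829


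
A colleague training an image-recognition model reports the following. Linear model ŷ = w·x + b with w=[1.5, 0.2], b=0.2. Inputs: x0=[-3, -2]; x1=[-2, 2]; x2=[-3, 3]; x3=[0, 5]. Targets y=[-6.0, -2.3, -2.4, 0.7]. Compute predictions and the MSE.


ŷ0 = (1.5)·(-3) + (0.2)·(-2) + 0.2 = -4.7
ŷ1 = (1.5)·(-2) + (0.2)·(2) + 0.2 = -2.4
ŷ2 = (1.5)·(-3) + (0.2)·(3) + 0.2 = -3.7
ŷ3 = (1.5)·(0) + (0.2)·(5) + 0.2 = 1.2
errors² = [1.69, 0.01, 1.69, 0.25]
MSE = 3.6400/4 = 0.91

0.91


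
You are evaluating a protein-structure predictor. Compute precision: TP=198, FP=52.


Precision = TP/(TP+FP)
= 198/(198+52)
= 198/250 = 79.2%

79.2%


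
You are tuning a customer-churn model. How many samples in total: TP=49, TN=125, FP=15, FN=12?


Total = TP + TN + FP + FN
= 49 + 125 + 15 + 12
= 201
(Predicted positive: 64, predicted negative: 137)

201


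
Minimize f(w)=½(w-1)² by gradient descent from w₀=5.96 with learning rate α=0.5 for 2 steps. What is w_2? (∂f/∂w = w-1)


step 1: grad = 5.96-1 = 4.96; w = 5.96 - 0.5·(4.96) = 3.48
step 2: grad = 3.48-1 = 2.48; w = 3.48 - 0.5·(2.48) = 2.24

2.24


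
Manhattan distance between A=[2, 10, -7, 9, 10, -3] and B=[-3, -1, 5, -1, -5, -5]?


d = |2+ 3| + |10+ 1| + |-7-5| + |9+ 1| + |10+ 5| + |-3+ 5|
  = 5 + 11 + 12 + 10 + 15 + 2
  = 55

55


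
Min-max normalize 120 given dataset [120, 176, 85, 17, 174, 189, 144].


min=17, max=189
(120-17)/(189-17) = 103/172 = 0.5988

0.5988


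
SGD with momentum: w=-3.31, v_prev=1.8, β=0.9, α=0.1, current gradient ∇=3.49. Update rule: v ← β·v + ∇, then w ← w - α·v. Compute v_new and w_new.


v_new = 0.9·1.8 + 3.49 = 1.62 + 3.49 = 5.11
w_new = -3.31 - 0.1·5.11 = -3.31 - 0.511 = -3.821

v_new=5.11, w_new=-3.821


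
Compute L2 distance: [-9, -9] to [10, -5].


d = √((-9-10)² + (-9+ 5)²)
  = √(361 + 16)
  = √377 = 19.4165

19.4165


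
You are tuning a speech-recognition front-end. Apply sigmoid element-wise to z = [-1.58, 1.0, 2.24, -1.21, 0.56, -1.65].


σ(-1.58) = 1/(1+e^1.58) = 0.1708
σ(1.0) = 1/(1+e^-1.0) = 0.7311
σ(2.24) = 1/(1+e^-2.24) = 0.9038
σ(-1.21) = 1/(1+e^1.21) = 0.2297
σ(0.56) = 1/(1+e^-0.56) = 0.6365
σ(-1.65) = 1/(1+e^1.65) = 0.1611
result = [0.1708, 0.7311, 0.9038, 0.2297, 0.6365, 0.1611]

[0.1708, 0.7311, 0.9038, 0.2297, 0.6365, 0.1611]


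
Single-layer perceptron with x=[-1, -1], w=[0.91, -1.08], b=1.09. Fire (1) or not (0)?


z = (-1)·(0.91) + (-1)·(-1.08) + 1.09
  = 1.26
step(z) = 1 (z≥0)

1


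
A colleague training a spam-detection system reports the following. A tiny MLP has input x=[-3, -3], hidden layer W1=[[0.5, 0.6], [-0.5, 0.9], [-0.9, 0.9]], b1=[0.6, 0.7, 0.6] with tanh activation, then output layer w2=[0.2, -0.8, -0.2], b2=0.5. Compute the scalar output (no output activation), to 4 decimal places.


z1[0] = (0.5)·(-3) + (0.6)·(-3) + 0.6 = -2.7
z1[1] = (-0.5)·(-3) + (0.9)·(-3) + 0.7 = -0.5
z1[2] = (-0.9)·(-3) + (0.9)·(-3) + 0.6 = 0.6
h = tanh(z1) = [-0.991, -0.4621, 0.537]
output = (0.2)·(-0.991) + (-0.8)·(-0.4621) + (-0.2)·(0.537) + 0.5 = 0.5641

0.5641
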